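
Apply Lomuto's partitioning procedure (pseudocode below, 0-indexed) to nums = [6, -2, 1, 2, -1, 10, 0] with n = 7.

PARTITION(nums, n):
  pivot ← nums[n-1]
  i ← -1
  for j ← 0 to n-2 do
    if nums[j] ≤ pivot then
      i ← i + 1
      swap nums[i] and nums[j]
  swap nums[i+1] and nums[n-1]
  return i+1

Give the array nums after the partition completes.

[-2, -1, 0, 2, 6, 10, 1]

pivot = nums[6] = 0; i = -1
j=0: nums[0]=6 > 0 → no swap
j=1: nums[1]=-2 ≤ 0 → i=0, swap nums[0],nums[1] → [-2, 6, 1, 2, -1, 10, 0]
j=2: nums[2]=1 > 0 → no swap
j=3: nums[3]=2 > 0 → no swap
j=4: nums[4]=-1 ≤ 0 → i=1, swap nums[1],nums[4] → [-2, -1, 1, 2, 6, 10, 0]
j=5: nums[5]=10 > 0 → no swap
final swap nums[2],nums[6] → [-2, -1, 0, 2, 6, 10, 1]; return 2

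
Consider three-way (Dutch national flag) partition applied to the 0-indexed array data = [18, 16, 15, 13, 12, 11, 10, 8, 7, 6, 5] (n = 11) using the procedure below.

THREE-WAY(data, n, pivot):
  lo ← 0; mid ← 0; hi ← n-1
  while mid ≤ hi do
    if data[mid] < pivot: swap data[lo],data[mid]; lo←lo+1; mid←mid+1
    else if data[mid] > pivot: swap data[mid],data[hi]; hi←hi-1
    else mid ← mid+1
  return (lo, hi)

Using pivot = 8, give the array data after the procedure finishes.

[5, 6, 7, 8, 11, 10, 12, 13, 15, 16, 18]

pivot = 8; lo=0, mid=0, hi=10
data[mid]=18>8: swap data[0],data[10]; hi=9 → [5, 16, 15, 13, 12, 11, 10, 8, 7, 6, 18]
data[mid]=5<8: swap data[0],data[0]; lo=1,mid=1 → [5, 16, 15, 13, 12, 11, 10, 8, 7, 6, 18]
data[mid]=16>8: swap data[1],data[9]; hi=8 → [5, 6, 15, 13, 12, 11, 10, 8, 7, 16, 18]
data[mid]=6<8: swap data[1],data[1]; lo=2,mid=2 → [5, 6, 15, 13, 12, 11, 10, 8, 7, 16, 18]
data[mid]=15>8: swap data[2],data[8]; hi=7 → [5, 6, 7, 13, 12, 11, 10, 8, 15, 16, 18]
data[mid]=7<8: swap data[2],data[2]; lo=3,mid=3 → [5, 6, 7, 13, 12, 11, 10, 8, 15, 16, 18]
data[mid]=13>8: swap data[3],data[7]; hi=6 → [5, 6, 7, 8, 12, 11, 10, 13, 15, 16, 18]
data[mid]=8=8: mid=4
data[mid]=12>8: swap data[4],data[6]; hi=5 → [5, 6, 7, 8, 10, 11, 12, 13, 15, 16, 18]
data[mid]=10>8: swap data[4],data[5]; hi=4 → [5, 6, 7, 8, 11, 10, 12, 13, 15, 16, 18]
data[mid]=11>8: swap data[4],data[4]; hi=3 → [5, 6, 7, 8, 11, 10, 12, 13, 15, 16, 18]
end: lo=3, hi=3; data = [5, 6, 7, 8, 11, 10, 12, 13, 15, 16, 18]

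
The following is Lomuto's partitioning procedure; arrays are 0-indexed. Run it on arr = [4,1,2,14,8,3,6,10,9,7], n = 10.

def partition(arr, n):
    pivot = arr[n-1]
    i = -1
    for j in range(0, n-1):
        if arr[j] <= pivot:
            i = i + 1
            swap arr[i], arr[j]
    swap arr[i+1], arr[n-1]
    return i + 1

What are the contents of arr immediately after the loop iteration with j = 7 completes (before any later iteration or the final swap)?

pivot=7, i=-1
j=0: 4≤7, i=0, swap(0,0) ⇒ [4,1,2,14,8,3,6,10,9,7]
j=1: 1≤7, i=1, swap(1,1) ⇒ [4,1,2,14,8,3,6,10,9,7]
j=2: 2≤7, i=2, swap(2,2) ⇒ [4,1,2,14,8,3,6,10,9,7]
j=3: 14>7, skip
j=4: 8>7, skip
j=5: 3≤7, i=3, swap(3,5) ⇒ [4,1,2,3,8,14,6,10,9,7]
j=6: 6≤7, i=4, swap(4,6) ⇒ [4,1,2,3,6,14,8,10,9,7]
j=7: 10>7, skip
(after j=7) arr = [4,1,2,3,6,14,8,10,9,7]

[4,1,2,3,6,14,8,10,9,7]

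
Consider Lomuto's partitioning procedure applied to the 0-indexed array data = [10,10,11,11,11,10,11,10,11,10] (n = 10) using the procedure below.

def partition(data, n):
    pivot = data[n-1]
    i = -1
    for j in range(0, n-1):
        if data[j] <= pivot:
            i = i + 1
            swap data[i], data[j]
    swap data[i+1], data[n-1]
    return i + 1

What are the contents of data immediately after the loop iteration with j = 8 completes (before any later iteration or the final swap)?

[10,10,10,10,11,11,11,11,11,10]

pivot=10, i=-1
j=0: 10≤10, i=0, swap(0,0) ⇒ [10,10,11,11,11,10,11,10,11,10]
j=1: 10≤10, i=1, swap(1,1) ⇒ [10,10,11,11,11,10,11,10,11,10]
j=2: 11>10, skip
j=3: 11>10, skip
j=4: 11>10, skip
j=5: 10≤10, i=2, swap(2,5) ⇒ [10,10,10,11,11,11,11,10,11,10]
j=6: 11>10, skip
j=7: 10≤10, i=3, swap(3,7) ⇒ [10,10,10,10,11,11,11,11,11,10]
j=8: 11>10, skip
(after j=8) data = [10,10,10,10,11,11,11,11,11,10]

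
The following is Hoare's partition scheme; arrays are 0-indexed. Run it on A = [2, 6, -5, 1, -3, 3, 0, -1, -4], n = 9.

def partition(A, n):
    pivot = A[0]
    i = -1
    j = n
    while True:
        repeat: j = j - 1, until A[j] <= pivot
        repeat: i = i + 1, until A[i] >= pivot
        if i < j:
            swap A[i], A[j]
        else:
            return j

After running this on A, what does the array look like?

pivot = A[0] = 2; i = -1, j = 9
j→8 (A[8]=-4≤2), i→0 (A[0]=2≥2); i<j, swap → [-4, 6, -5, 1, -3, 3, 0, -1, 2]
j→7 (A[7]=-1≤2), i→1 (A[1]=6≥2); i<j, swap → [-4, -1, -5, 1, -3, 3, 0, 6, 2]
j→6 (A[6]=0≤2), i→5 (A[5]=3≥2); i<j, swap → [-4, -1, -5, 1, -3, 0, 3, 6, 2]
j→5, i→6; i≥j, return j=5. A = [-4, -1, -5, 1, -3, 0, 3, 6, 2]

[-4, -1, -5, 1, -3, 0, 3, 6, 2]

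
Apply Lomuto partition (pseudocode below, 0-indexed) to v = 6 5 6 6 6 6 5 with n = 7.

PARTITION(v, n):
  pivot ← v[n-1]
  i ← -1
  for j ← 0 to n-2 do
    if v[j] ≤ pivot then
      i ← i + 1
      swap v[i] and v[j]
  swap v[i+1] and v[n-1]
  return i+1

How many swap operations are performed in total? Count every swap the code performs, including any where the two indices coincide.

2

pivot = v[6] = 5; i = -1
j=0: v[0]=6 > 5 → no swap
j=1: v[1]=5 ≤ 5 → i=0, swap v[0],v[1] → 5 6 6 6 6 6 5
j=2: v[2]=6 > 5 → no swap
j=3: v[3]=6 > 5 → no swap
j=4: v[4]=6 > 5 → no swap
j=5: v[5]=6 > 5 → no swap
final swap v[1],v[6] → 5 5 6 6 6 6 6; return 1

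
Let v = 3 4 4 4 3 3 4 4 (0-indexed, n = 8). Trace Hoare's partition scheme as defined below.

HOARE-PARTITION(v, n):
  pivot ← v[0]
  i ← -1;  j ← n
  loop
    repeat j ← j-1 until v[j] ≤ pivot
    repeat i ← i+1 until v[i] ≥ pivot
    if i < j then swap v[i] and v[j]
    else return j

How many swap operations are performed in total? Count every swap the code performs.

2

pivot=3
j stops at 5 (3), i stops at 0 (3); swap ⇒ 3 4 4 4 3 3 4 4
j stops at 4 (3), i stops at 1 (4); swap ⇒ 3 3 4 4 4 3 4 4
j stops at 1, i stops at 2; i≥j ⇒ return 1. v=3 3 4 4 4 3 4 4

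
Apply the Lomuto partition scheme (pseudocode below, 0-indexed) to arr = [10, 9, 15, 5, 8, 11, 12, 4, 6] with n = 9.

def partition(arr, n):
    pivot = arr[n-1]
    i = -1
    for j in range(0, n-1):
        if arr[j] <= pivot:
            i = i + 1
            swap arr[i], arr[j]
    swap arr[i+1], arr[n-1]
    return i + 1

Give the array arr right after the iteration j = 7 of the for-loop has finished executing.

pivot=6, i=-1
j=0: 10>6, skip
j=1: 9>6, skip
j=2: 15>6, skip
j=3: 5≤6, i=0, swap(0,3) ⇒ [5, 9, 15, 10, 8, 11, 12, 4, 6]
j=4: 8>6, skip
j=5: 11>6, skip
j=6: 12>6, skip
j=7: 4≤6, i=1, swap(1,7) ⇒ [5, 4, 15, 10, 8, 11, 12, 9, 6]
(after j=7) arr = [5, 4, 15, 10, 8, 11, 12, 9, 6]

[5, 4, 15, 10, 8, 11, 12, 9, 6]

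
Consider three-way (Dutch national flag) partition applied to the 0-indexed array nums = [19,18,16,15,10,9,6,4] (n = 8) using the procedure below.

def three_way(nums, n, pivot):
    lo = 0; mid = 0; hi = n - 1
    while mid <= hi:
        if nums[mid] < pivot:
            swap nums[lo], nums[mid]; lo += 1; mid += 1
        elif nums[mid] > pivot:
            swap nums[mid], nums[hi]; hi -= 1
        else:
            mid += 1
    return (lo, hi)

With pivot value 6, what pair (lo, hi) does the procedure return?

(1, 1)

lo=0 mid=0 hi=7
19>6: swap(0,7), hi=6 ⇒ [4,18,16,15,10,9,6,19]
4<6: swap(0,0), lo=1 mid=1 ⇒ [4,18,16,15,10,9,6,19]
18>6: swap(1,6), hi=5 ⇒ [4,6,16,15,10,9,18,19]
6=6: mid=2
16>6: swap(2,5), hi=4 ⇒ [4,6,9,15,10,16,18,19]
9>6: swap(2,4), hi=3 ⇒ [4,6,10,15,9,16,18,19]
10>6: swap(2,3), hi=2 ⇒ [4,6,15,10,9,16,18,19]
15>6: swap(2,2), hi=1 ⇒ [4,6,15,10,9,16,18,19]
done. lo=1 hi=1; nums=[4,6,15,10,9,16,18,19]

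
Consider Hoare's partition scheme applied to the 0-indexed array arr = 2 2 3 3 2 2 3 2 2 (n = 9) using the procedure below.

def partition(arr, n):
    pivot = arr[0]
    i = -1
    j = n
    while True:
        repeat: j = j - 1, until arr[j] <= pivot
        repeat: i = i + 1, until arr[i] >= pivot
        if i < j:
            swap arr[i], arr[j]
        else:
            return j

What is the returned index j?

pivot=2
j stops at 8 (2), i stops at 0 (2); swap ⇒ 2 2 3 3 2 2 3 2 2
j stops at 7 (2), i stops at 1 (2); swap ⇒ 2 2 3 3 2 2 3 2 2
j stops at 5 (2), i stops at 2 (3); swap ⇒ 2 2 2 3 2 3 3 2 2
j stops at 4 (2), i stops at 3 (3); swap ⇒ 2 2 2 2 3 3 3 2 2
j stops at 3, i stops at 4; i≥j ⇒ return 3. arr=2 2 2 2 3 3 3 2 2

3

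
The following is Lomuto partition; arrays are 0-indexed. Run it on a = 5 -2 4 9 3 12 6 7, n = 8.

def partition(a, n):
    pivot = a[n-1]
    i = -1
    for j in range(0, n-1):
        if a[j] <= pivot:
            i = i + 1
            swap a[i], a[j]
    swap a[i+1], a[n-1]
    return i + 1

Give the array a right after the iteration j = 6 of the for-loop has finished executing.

5 -2 4 3 6 12 9 7

pivot = a[7] = 7; i = -1
j=0: a[0]=5 ≤ 7 → i=0, swap a[0],a[0] (no change) → 5 -2 4 9 3 12 6 7
j=1: a[1]=-2 ≤ 7 → i=1, swap a[1],a[1] (no change) → 5 -2 4 9 3 12 6 7
j=2: a[2]=4 ≤ 7 → i=2, swap a[2],a[2] (no change) → 5 -2 4 9 3 12 6 7
j=3: a[3]=9 > 7 → no swap
j=4: a[4]=3 ≤ 7 → i=3, swap a[3],a[4] → 5 -2 4 3 9 12 6 7
j=5: a[5]=12 > 7 → no swap
j=6: a[6]=6 ≤ 7 → i=4, swap a[4],a[6] → 5 -2 4 3 6 12 9 7
(after j=6) a = 5 -2 4 3 6 12 9 7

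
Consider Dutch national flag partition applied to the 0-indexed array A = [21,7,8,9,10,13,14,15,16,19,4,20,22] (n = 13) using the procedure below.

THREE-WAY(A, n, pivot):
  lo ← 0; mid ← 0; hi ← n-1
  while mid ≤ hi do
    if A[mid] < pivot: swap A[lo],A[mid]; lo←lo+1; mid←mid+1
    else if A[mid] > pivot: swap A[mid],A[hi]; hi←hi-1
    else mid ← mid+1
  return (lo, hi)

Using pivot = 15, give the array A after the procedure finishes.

[4,7,8,9,10,13,14,15,19,16,20,22,21]

lo=0 mid=0 hi=12
21>15: swap(0,12), hi=11 ⇒ [22,7,8,9,10,13,14,15,16,19,4,20,21]
22>15: swap(0,11), hi=10 ⇒ [20,7,8,9,10,13,14,15,16,19,4,22,21]
20>15: swap(0,10), hi=9 ⇒ [4,7,8,9,10,13,14,15,16,19,20,22,21]
4<15: swap(0,0), lo=1 mid=1 ⇒ [4,7,8,9,10,13,14,15,16,19,20,22,21]
7<15: swap(1,1), lo=2 mid=2 ⇒ [4,7,8,9,10,13,14,15,16,19,20,22,21]
8<15: swap(2,2), lo=3 mid=3 ⇒ [4,7,8,9,10,13,14,15,16,19,20,22,21]
9<15: swap(3,3), lo=4 mid=4 ⇒ [4,7,8,9,10,13,14,15,16,19,20,22,21]
10<15: swap(4,4), lo=5 mid=5 ⇒ [4,7,8,9,10,13,14,15,16,19,20,22,21]
13<15: swap(5,5), lo=6 mid=6 ⇒ [4,7,8,9,10,13,14,15,16,19,20,22,21]
14<15: swap(6,6), lo=7 mid=7 ⇒ [4,7,8,9,10,13,14,15,16,19,20,22,21]
15=15: mid=8
16>15: swap(8,9), hi=8 ⇒ [4,7,8,9,10,13,14,15,19,16,20,22,21]
19>15: swap(8,8), hi=7 ⇒ [4,7,8,9,10,13,14,15,19,16,20,22,21]
done. lo=7 hi=7; A=[4,7,8,9,10,13,14,15,19,16,20,22,21]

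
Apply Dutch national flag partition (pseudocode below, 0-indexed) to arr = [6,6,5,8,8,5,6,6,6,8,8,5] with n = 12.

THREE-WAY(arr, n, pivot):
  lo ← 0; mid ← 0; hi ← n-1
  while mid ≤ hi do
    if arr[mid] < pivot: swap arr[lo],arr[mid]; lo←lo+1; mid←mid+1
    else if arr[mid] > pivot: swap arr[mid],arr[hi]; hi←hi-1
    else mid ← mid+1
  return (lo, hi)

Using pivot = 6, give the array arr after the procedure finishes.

[5,5,5,6,6,6,6,6,8,8,8,8]

lo=0 mid=0 hi=11
6=6: mid=1
6=6: mid=2
5<6: swap(0,2), lo=1 mid=3 ⇒ [5,6,6,8,8,5,6,6,6,8,8,5]
8>6: swap(3,11), hi=10 ⇒ [5,6,6,5,8,5,6,6,6,8,8,8]
5<6: swap(1,3), lo=2 mid=4 ⇒ [5,5,6,6,8,5,6,6,6,8,8,8]
8>6: swap(4,10), hi=9 ⇒ [5,5,6,6,8,5,6,6,6,8,8,8]
8>6: swap(4,9), hi=8 ⇒ [5,5,6,6,8,5,6,6,6,8,8,8]
8>6: swap(4,8), hi=7 ⇒ [5,5,6,6,6,5,6,6,8,8,8,8]
6=6: mid=5
5<6: swap(2,5), lo=3 mid=6 ⇒ [5,5,5,6,6,6,6,6,8,8,8,8]
6=6: mid=7
6=6: mid=8
done. lo=3 hi=7; arr=[5,5,5,6,6,6,6,6,8,8,8,8]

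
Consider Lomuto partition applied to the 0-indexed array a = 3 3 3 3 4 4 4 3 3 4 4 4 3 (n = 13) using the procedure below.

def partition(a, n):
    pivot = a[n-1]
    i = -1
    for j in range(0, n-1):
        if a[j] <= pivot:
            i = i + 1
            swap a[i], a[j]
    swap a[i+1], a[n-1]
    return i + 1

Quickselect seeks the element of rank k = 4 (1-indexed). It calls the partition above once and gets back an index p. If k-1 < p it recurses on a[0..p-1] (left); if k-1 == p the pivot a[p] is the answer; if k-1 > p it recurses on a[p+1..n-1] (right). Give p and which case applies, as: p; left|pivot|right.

6; left

pivot = a[12] = 3; i = -1
j=0: a[0]=3 ≤ 3 → i=0, swap a[0],a[0] (no change) → 3 3 3 3 4 4 4 3 3 4 4 4 3
j=1: a[1]=3 ≤ 3 → i=1, swap a[1],a[1] (no change) → 3 3 3 3 4 4 4 3 3 4 4 4 3
j=2: a[2]=3 ≤ 3 → i=2, swap a[2],a[2] (no change) → 3 3 3 3 4 4 4 3 3 4 4 4 3
j=3: a[3]=3 ≤ 3 → i=3, swap a[3],a[3] (no change) → 3 3 3 3 4 4 4 3 3 4 4 4 3
j=4: a[4]=4 > 3 → no swap
j=5: a[5]=4 > 3 → no swap
j=6: a[6]=4 > 3 → no swap
j=7: a[7]=3 ≤ 3 → i=4, swap a[4],a[7] → 3 3 3 3 3 4 4 4 3 4 4 4 3
j=8: a[8]=3 ≤ 3 → i=5, swap a[5],a[8] → 3 3 3 3 3 3 4 4 4 4 4 4 3
j=9: a[9]=4 > 3 → no swap
j=10: a[10]=4 > 3 → no swap
j=11: a[11]=4 > 3 → no swap
final swap a[6],a[12] → 3 3 3 3 3 3 3 4 4 4 4 4 4; return 6
p = 6; k-1 = 3 < 6 ⇒ left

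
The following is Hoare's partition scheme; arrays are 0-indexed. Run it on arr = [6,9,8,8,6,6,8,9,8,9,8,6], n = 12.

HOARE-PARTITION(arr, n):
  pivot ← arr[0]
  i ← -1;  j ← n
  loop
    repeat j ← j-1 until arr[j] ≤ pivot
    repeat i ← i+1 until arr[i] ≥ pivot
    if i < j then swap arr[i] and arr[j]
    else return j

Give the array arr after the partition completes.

pivot = arr[0] = 6; i = -1, j = 12
j→11 (arr[11]=6≤6), i→0 (arr[0]=6≥6); i<j, swap → [6,9,8,8,6,6,8,9,8,9,8,6]
j→5 (arr[5]=6≤6), i→1 (arr[1]=9≥6); i<j, swap → [6,6,8,8,6,9,8,9,8,9,8,6]
j→4 (arr[4]=6≤6), i→2 (arr[2]=8≥6); i<j, swap → [6,6,6,8,8,9,8,9,8,9,8,6]
j→2, i→3; i≥j, return j=2. arr = [6,6,6,8,8,9,8,9,8,9,8,6]

[6,6,6,8,8,9,8,9,8,9,8,6]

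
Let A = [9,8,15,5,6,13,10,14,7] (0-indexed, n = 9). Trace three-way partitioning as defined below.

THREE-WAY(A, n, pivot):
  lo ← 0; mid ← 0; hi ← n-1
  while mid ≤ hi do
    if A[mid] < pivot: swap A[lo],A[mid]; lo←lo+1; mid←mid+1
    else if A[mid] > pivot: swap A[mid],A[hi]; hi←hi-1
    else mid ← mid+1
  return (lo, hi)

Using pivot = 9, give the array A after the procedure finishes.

pivot = 9; lo=0, mid=0, hi=8
A[mid]=9=9: mid=1
A[mid]=8<9: swap A[0],A[1]; lo=1,mid=2 → [8,9,15,5,6,13,10,14,7]
A[mid]=15>9: swap A[2],A[8]; hi=7 → [8,9,7,5,6,13,10,14,15]
A[mid]=7<9: swap A[1],A[2]; lo=2,mid=3 → [8,7,9,5,6,13,10,14,15]
A[mid]=5<9: swap A[2],A[3]; lo=3,mid=4 → [8,7,5,9,6,13,10,14,15]
A[mid]=6<9: swap A[3],A[4]; lo=4,mid=5 → [8,7,5,6,9,13,10,14,15]
A[mid]=13>9: swap A[5],A[7]; hi=6 → [8,7,5,6,9,14,10,13,15]
A[mid]=14>9: swap A[5],A[6]; hi=5 → [8,7,5,6,9,10,14,13,15]
A[mid]=10>9: swap A[5],A[5]; hi=4 → [8,7,5,6,9,10,14,13,15]
end: lo=4, hi=4; A = [8,7,5,6,9,10,14,13,15]

[8,7,5,6,9,10,14,13,15]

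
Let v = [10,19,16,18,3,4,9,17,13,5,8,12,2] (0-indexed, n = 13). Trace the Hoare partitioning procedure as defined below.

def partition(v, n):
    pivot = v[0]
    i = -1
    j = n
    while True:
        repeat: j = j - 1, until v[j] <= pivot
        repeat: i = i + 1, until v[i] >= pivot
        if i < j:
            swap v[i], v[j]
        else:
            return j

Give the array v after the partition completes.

[2,8,5,9,3,4,18,17,13,16,19,12,10]

pivot = v[0] = 10; i = -1, j = 13
j→12 (v[12]=2≤10), i→0 (v[0]=10≥10); i<j, swap → [2,19,16,18,3,4,9,17,13,5,8,12,10]
j→10 (v[10]=8≤10), i→1 (v[1]=19≥10); i<j, swap → [2,8,16,18,3,4,9,17,13,5,19,12,10]
j→9 (v[9]=5≤10), i→2 (v[2]=16≥10); i<j, swap → [2,8,5,18,3,4,9,17,13,16,19,12,10]
j→6 (v[6]=9≤10), i→3 (v[3]=18≥10); i<j, swap → [2,8,5,9,3,4,18,17,13,16,19,12,10]
j→5, i→6; i≥j, return j=5. v = [2,8,5,9,3,4,18,17,13,16,19,12,10]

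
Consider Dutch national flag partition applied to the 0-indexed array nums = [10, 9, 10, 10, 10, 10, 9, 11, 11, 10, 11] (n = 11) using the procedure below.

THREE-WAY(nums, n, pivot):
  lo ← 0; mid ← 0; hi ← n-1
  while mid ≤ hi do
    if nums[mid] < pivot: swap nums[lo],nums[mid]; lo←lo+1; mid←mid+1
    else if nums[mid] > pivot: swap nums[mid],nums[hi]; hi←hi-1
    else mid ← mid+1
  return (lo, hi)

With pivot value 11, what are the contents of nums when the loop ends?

[10, 9, 10, 10, 10, 10, 9, 10, 11, 11, 11]

pivot = 11; lo=0, mid=0, hi=10
nums[mid]=10<11: swap nums[0],nums[0]; lo=1,mid=1 → [10, 9, 10, 10, 10, 10, 9, 11, 11, 10, 11]
nums[mid]=9<11: swap nums[1],nums[1]; lo=2,mid=2 → [10, 9, 10, 10, 10, 10, 9, 11, 11, 10, 11]
nums[mid]=10<11: swap nums[2],nums[2]; lo=3,mid=3 → [10, 9, 10, 10, 10, 10, 9, 11, 11, 10, 11]
nums[mid]=10<11: swap nums[3],nums[3]; lo=4,mid=4 → [10, 9, 10, 10, 10, 10, 9, 11, 11, 10, 11]
nums[mid]=10<11: swap nums[4],nums[4]; lo=5,mid=5 → [10, 9, 10, 10, 10, 10, 9, 11, 11, 10, 11]
nums[mid]=10<11: swap nums[5],nums[5]; lo=6,mid=6 → [10, 9, 10, 10, 10, 10, 9, 11, 11, 10, 11]
nums[mid]=9<11: swap nums[6],nums[6]; lo=7,mid=7 → [10, 9, 10, 10, 10, 10, 9, 11, 11, 10, 11]
nums[mid]=11=11: mid=8
nums[mid]=11=11: mid=9
nums[mid]=10<11: swap nums[7],nums[9]; lo=8,mid=10 → [10, 9, 10, 10, 10, 10, 9, 10, 11, 11, 11]
nums[mid]=11=11: mid=11
end: lo=8, hi=10; nums = [10, 9, 10, 10, 10, 10, 9, 10, 11, 11, 11]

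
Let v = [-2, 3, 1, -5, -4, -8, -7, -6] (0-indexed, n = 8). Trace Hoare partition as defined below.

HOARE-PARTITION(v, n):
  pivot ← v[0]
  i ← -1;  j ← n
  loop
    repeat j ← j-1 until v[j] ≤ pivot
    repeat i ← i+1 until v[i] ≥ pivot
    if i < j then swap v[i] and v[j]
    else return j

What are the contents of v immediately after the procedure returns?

[-6, -7, -8, -5, -4, 1, 3, -2]

pivot=-2
j stops at 7 (-6), i stops at 0 (-2); swap ⇒ [-6, 3, 1, -5, -4, -8, -7, -2]
j stops at 6 (-7), i stops at 1 (3); swap ⇒ [-6, -7, 1, -5, -4, -8, 3, -2]
j stops at 5 (-8), i stops at 2 (1); swap ⇒ [-6, -7, -8, -5, -4, 1, 3, -2]
j stops at 4, i stops at 5; i≥j ⇒ return 4. v=[-6, -7, -8, -5, -4, 1, 3, -2]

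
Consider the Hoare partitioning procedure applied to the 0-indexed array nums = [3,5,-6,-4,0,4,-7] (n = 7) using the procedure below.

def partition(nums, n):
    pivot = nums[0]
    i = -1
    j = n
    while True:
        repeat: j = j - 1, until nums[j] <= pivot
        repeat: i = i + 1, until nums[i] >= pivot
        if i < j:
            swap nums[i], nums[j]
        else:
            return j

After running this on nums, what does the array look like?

[-7,0,-6,-4,5,4,3]

pivot = nums[0] = 3; i = -1, j = 7
j→6 (nums[6]=-7≤3), i→0 (nums[0]=3≥3); i<j, swap → [-7,5,-6,-4,0,4,3]
j→4 (nums[4]=0≤3), i→1 (nums[1]=5≥3); i<j, swap → [-7,0,-6,-4,5,4,3]
j→3, i→4; i≥j, return j=3. nums = [-7,0,-6,-4,5,4,3]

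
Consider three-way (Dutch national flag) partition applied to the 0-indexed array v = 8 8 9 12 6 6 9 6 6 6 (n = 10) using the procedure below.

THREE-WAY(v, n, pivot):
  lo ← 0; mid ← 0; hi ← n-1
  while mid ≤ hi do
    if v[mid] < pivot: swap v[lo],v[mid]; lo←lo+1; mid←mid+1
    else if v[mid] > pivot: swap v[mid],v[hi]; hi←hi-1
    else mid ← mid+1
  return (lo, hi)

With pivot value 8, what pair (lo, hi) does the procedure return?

pivot = 8; lo=0, mid=0, hi=9
v[mid]=8=8: mid=1
v[mid]=8=8: mid=2
v[mid]=9>8: swap v[2],v[9]; hi=8 → 8 8 6 12 6 6 9 6 6 9
v[mid]=6<8: swap v[0],v[2]; lo=1,mid=3 → 6 8 8 12 6 6 9 6 6 9
v[mid]=12>8: swap v[3],v[8]; hi=7 → 6 8 8 6 6 6 9 6 12 9
v[mid]=6<8: swap v[1],v[3]; lo=2,mid=4 → 6 6 8 8 6 6 9 6 12 9
v[mid]=6<8: swap v[2],v[4]; lo=3,mid=5 → 6 6 6 8 8 6 9 6 12 9
v[mid]=6<8: swap v[3],v[5]; lo=4,mid=6 → 6 6 6 6 8 8 9 6 12 9
v[mid]=9>8: swap v[6],v[7]; hi=6 → 6 6 6 6 8 8 6 9 12 9
v[mid]=6<8: swap v[4],v[6]; lo=5,mid=7 → 6 6 6 6 6 8 8 9 12 9
end: lo=5, hi=6; v = 6 6 6 6 6 8 8 9 12 9

(5, 6)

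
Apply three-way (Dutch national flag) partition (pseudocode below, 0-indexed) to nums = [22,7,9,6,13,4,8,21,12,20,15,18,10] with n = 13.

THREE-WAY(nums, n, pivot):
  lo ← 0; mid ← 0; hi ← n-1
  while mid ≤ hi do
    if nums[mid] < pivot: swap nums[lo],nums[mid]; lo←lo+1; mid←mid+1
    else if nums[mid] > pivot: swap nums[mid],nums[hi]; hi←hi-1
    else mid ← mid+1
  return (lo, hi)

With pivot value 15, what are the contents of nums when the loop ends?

[10,7,9,6,13,4,8,12,15,20,18,21,22]

lo=0 mid=0 hi=12
22>15: swap(0,12), hi=11 ⇒ [10,7,9,6,13,4,8,21,12,20,15,18,22]
10<15: swap(0,0), lo=1 mid=1 ⇒ [10,7,9,6,13,4,8,21,12,20,15,18,22]
7<15: swap(1,1), lo=2 mid=2 ⇒ [10,7,9,6,13,4,8,21,12,20,15,18,22]
9<15: swap(2,2), lo=3 mid=3 ⇒ [10,7,9,6,13,4,8,21,12,20,15,18,22]
6<15: swap(3,3), lo=4 mid=4 ⇒ [10,7,9,6,13,4,8,21,12,20,15,18,22]
13<15: swap(4,4), lo=5 mid=5 ⇒ [10,7,9,6,13,4,8,21,12,20,15,18,22]
4<15: swap(5,5), lo=6 mid=6 ⇒ [10,7,9,6,13,4,8,21,12,20,15,18,22]
8<15: swap(6,6), lo=7 mid=7 ⇒ [10,7,9,6,13,4,8,21,12,20,15,18,22]
21>15: swap(7,11), hi=10 ⇒ [10,7,9,6,13,4,8,18,12,20,15,21,22]
18>15: swap(7,10), hi=9 ⇒ [10,7,9,6,13,4,8,15,12,20,18,21,22]
15=15: mid=8
12<15: swap(7,8), lo=8 mid=9 ⇒ [10,7,9,6,13,4,8,12,15,20,18,21,22]
20>15: swap(9,9), hi=8 ⇒ [10,7,9,6,13,4,8,12,15,20,18,21,22]
done. lo=8 hi=8; nums=[10,7,9,6,13,4,8,12,15,20,18,21,22]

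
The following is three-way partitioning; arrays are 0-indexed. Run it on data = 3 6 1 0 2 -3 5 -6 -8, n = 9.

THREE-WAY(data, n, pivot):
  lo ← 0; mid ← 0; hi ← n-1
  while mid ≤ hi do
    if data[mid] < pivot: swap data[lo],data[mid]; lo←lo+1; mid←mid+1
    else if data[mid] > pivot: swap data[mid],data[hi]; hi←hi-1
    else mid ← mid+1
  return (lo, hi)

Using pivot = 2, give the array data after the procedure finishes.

-8 -6 1 0 -3 2 5 6 3

pivot = 2; lo=0, mid=0, hi=8
data[mid]=3>2: swap data[0],data[8]; hi=7 → -8 6 1 0 2 -3 5 -6 3
data[mid]=-8<2: swap data[0],data[0]; lo=1,mid=1 → -8 6 1 0 2 -3 5 -6 3
data[mid]=6>2: swap data[1],data[7]; hi=6 → -8 -6 1 0 2 -3 5 6 3
data[mid]=-6<2: swap data[1],data[1]; lo=2,mid=2 → -8 -6 1 0 2 -3 5 6 3
data[mid]=1<2: swap data[2],data[2]; lo=3,mid=3 → -8 -6 1 0 2 -3 5 6 3
data[mid]=0<2: swap data[3],data[3]; lo=4,mid=4 → -8 -6 1 0 2 -3 5 6 3
data[mid]=2=2: mid=5
data[mid]=-3<2: swap data[4],data[5]; lo=5,mid=6 → -8 -6 1 0 -3 2 5 6 3
data[mid]=5>2: swap data[6],data[6]; hi=5 → -8 -6 1 0 -3 2 5 6 3
end: lo=5, hi=5; data = -8 -6 1 0 -3 2 5 6 3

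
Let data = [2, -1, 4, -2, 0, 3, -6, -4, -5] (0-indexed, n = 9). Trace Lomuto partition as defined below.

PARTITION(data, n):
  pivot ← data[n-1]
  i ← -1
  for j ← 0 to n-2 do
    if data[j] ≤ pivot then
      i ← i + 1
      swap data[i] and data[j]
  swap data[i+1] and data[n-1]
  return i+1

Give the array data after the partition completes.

[-6, -5, 4, -2, 0, 3, 2, -4, -1]

pivot = data[8] = -5; i = -1
j=0: data[0]=2 > -5 → no swap
j=1: data[1]=-1 > -5 → no swap
j=2: data[2]=4 > -5 → no swap
j=3: data[3]=-2 > -5 → no swap
j=4: data[4]=0 > -5 → no swap
j=5: data[5]=3 > -5 → no swap
j=6: data[6]=-6 ≤ -5 → i=0, swap data[0],data[6] → [-6, -1, 4, -2, 0, 3, 2, -4, -5]
j=7: data[7]=-4 > -5 → no swap
final swap data[1],data[8] → [-6, -5, 4, -2, 0, 3, 2, -4, -1]; return 1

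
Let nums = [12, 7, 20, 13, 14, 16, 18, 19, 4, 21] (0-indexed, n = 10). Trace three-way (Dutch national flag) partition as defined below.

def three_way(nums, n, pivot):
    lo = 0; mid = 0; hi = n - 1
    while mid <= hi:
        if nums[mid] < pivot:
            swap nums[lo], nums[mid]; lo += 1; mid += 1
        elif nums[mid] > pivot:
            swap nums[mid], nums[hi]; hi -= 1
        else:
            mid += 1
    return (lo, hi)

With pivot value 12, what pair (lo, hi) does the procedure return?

(2, 2)

pivot = 12; lo=0, mid=0, hi=9
nums[mid]=12=12: mid=1
nums[mid]=7<12: swap nums[0],nums[1]; lo=1,mid=2 → [7, 12, 20, 13, 14, 16, 18, 19, 4, 21]
nums[mid]=20>12: swap nums[2],nums[9]; hi=8 → [7, 12, 21, 13, 14, 16, 18, 19, 4, 20]
nums[mid]=21>12: swap nums[2],nums[8]; hi=7 → [7, 12, 4, 13, 14, 16, 18, 19, 21, 20]
nums[mid]=4<12: swap nums[1],nums[2]; lo=2,mid=3 → [7, 4, 12, 13, 14, 16, 18, 19, 21, 20]
nums[mid]=13>12: swap nums[3],nums[7]; hi=6 → [7, 4, 12, 19, 14, 16, 18, 13, 21, 20]
nums[mid]=19>12: swap nums[3],nums[6]; hi=5 → [7, 4, 12, 18, 14, 16, 19, 13, 21, 20]
nums[mid]=18>12: swap nums[3],nums[5]; hi=4 → [7, 4, 12, 16, 14, 18, 19, 13, 21, 20]
nums[mid]=16>12: swap nums[3],nums[4]; hi=3 → [7, 4, 12, 14, 16, 18, 19, 13, 21, 20]
nums[mid]=14>12: swap nums[3],nums[3]; hi=2 → [7, 4, 12, 14, 16, 18, 19, 13, 21, 20]
end: lo=2, hi=2; nums = [7, 4, 12, 14, 16, 18, 19, 13, 21, 20]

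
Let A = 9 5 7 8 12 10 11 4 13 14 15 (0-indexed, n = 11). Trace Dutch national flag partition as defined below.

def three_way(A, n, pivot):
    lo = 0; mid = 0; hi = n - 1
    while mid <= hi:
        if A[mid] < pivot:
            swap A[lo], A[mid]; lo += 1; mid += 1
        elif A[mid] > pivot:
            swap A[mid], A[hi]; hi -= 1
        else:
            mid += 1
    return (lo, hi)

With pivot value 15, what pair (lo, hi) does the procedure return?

pivot = 15; lo=0, mid=0, hi=10
A[mid]=9<15: swap A[0],A[0]; lo=1,mid=1 → 9 5 7 8 12 10 11 4 13 14 15
A[mid]=5<15: swap A[1],A[1]; lo=2,mid=2 → 9 5 7 8 12 10 11 4 13 14 15
A[mid]=7<15: swap A[2],A[2]; lo=3,mid=3 → 9 5 7 8 12 10 11 4 13 14 15
A[mid]=8<15: swap A[3],A[3]; lo=4,mid=4 → 9 5 7 8 12 10 11 4 13 14 15
A[mid]=12<15: swap A[4],A[4]; lo=5,mid=5 → 9 5 7 8 12 10 11 4 13 14 15
A[mid]=10<15: swap A[5],A[5]; lo=6,mid=6 → 9 5 7 8 12 10 11 4 13 14 15
A[mid]=11<15: swap A[6],A[6]; lo=7,mid=7 → 9 5 7 8 12 10 11 4 13 14 15
A[mid]=4<15: swap A[7],A[7]; lo=8,mid=8 → 9 5 7 8 12 10 11 4 13 14 15
A[mid]=13<15: swap A[8],A[8]; lo=9,mid=9 → 9 5 7 8 12 10 11 4 13 14 15
A[mid]=14<15: swap A[9],A[9]; lo=10,mid=10 → 9 5 7 8 12 10 11 4 13 14 15
A[mid]=15=15: mid=11
end: lo=10, hi=10; A = 9 5 7 8 12 10 11 4 13 14 15

(10, 10)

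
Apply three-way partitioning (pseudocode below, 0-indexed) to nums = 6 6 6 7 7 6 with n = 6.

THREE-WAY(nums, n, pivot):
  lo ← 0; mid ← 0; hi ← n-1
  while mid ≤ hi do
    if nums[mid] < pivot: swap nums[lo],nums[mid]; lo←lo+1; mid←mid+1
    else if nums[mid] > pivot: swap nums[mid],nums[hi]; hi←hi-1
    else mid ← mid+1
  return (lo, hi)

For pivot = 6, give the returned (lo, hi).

(0, 3)

lo=0 mid=0 hi=5
6=6: mid=1
6=6: mid=2
6=6: mid=3
7>6: swap(3,5), hi=4 ⇒ 6 6 6 6 7 7
6=6: mid=4
7>6: swap(4,4), hi=3 ⇒ 6 6 6 6 7 7
done. lo=0 hi=3; nums=6 6 6 6 7 7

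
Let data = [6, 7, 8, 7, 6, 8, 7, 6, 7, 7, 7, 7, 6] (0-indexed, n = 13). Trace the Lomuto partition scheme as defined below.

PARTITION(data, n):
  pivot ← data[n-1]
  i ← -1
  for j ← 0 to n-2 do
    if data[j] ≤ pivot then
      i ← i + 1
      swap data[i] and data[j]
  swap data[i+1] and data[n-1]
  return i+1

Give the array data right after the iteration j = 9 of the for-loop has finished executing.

[6, 6, 6, 7, 7, 8, 7, 8, 7, 7, 7, 7, 6]

pivot=6, i=-1
j=0: 6≤6, i=0, swap(0,0) ⇒ [6, 7, 8, 7, 6, 8, 7, 6, 7, 7, 7, 7, 6]
j=1: 7>6, skip
j=2: 8>6, skip
j=3: 7>6, skip
j=4: 6≤6, i=1, swap(1,4) ⇒ [6, 6, 8, 7, 7, 8, 7, 6, 7, 7, 7, 7, 6]
j=5: 8>6, skip
j=6: 7>6, skip
j=7: 6≤6, i=2, swap(2,7) ⇒ [6, 6, 6, 7, 7, 8, 7, 8, 7, 7, 7, 7, 6]
j=8: 7>6, skip
j=9: 7>6, skip
(after j=9) data = [6, 6, 6, 7, 7, 8, 7, 8, 7, 7, 7, 7, 6]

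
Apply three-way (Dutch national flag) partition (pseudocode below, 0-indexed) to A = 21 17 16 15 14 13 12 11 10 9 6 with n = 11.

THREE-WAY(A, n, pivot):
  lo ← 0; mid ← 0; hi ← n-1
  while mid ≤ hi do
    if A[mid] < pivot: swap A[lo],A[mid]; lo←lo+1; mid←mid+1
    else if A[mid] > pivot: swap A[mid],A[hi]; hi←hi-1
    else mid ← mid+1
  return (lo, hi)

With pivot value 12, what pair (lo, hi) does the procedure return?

(4, 4)

pivot = 12; lo=0, mid=0, hi=10
A[mid]=21>12: swap A[0],A[10]; hi=9 → 6 17 16 15 14 13 12 11 10 9 21
A[mid]=6<12: swap A[0],A[0]; lo=1,mid=1 → 6 17 16 15 14 13 12 11 10 9 21
A[mid]=17>12: swap A[1],A[9]; hi=8 → 6 9 16 15 14 13 12 11 10 17 21
A[mid]=9<12: swap A[1],A[1]; lo=2,mid=2 → 6 9 16 15 14 13 12 11 10 17 21
A[mid]=16>12: swap A[2],A[8]; hi=7 → 6 9 10 15 14 13 12 11 16 17 21
A[mid]=10<12: swap A[2],A[2]; lo=3,mid=3 → 6 9 10 15 14 13 12 11 16 17 21
A[mid]=15>12: swap A[3],A[7]; hi=6 → 6 9 10 11 14 13 12 15 16 17 21
A[mid]=11<12: swap A[3],A[3]; lo=4,mid=4 → 6 9 10 11 14 13 12 15 16 17 21
A[mid]=14>12: swap A[4],A[6]; hi=5 → 6 9 10 11 12 13 14 15 16 17 21
A[mid]=12=12: mid=5
A[mid]=13>12: swap A[5],A[5]; hi=4 → 6 9 10 11 12 13 14 15 16 17 21
end: lo=4, hi=4; A = 6 9 10 11 12 13 14 15 16 17 21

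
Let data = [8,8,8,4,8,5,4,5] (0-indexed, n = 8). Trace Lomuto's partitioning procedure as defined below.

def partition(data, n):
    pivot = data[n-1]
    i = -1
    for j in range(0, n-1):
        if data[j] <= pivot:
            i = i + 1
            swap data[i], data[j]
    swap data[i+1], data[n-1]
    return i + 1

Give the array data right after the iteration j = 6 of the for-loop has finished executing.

[4,5,4,8,8,8,8,5]

pivot=5, i=-1
j=0: 8>5, skip
j=1: 8>5, skip
j=2: 8>5, skip
j=3: 4≤5, i=0, swap(0,3) ⇒ [4,8,8,8,8,5,4,5]
j=4: 8>5, skip
j=5: 5≤5, i=1, swap(1,5) ⇒ [4,5,8,8,8,8,4,5]
j=6: 4≤5, i=2, swap(2,6) ⇒ [4,5,4,8,8,8,8,5]
(after j=6) data = [4,5,4,8,8,8,8,5]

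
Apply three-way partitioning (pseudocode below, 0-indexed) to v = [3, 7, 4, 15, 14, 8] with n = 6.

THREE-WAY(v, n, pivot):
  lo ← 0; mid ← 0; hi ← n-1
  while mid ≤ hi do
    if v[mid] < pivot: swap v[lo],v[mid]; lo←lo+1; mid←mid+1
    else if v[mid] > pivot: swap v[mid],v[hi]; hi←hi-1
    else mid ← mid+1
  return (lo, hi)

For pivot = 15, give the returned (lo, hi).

(5, 5)

pivot = 15; lo=0, mid=0, hi=5
v[mid]=3<15: swap v[0],v[0]; lo=1,mid=1 → [3, 7, 4, 15, 14, 8]
v[mid]=7<15: swap v[1],v[1]; lo=2,mid=2 → [3, 7, 4, 15, 14, 8]
v[mid]=4<15: swap v[2],v[2]; lo=3,mid=3 → [3, 7, 4, 15, 14, 8]
v[mid]=15=15: mid=4
v[mid]=14<15: swap v[3],v[4]; lo=4,mid=5 → [3, 7, 4, 14, 15, 8]
v[mid]=8<15: swap v[4],v[5]; lo=5,mid=6 → [3, 7, 4, 14, 8, 15]
end: lo=5, hi=5; v = [3, 7, 4, 14, 8, 15]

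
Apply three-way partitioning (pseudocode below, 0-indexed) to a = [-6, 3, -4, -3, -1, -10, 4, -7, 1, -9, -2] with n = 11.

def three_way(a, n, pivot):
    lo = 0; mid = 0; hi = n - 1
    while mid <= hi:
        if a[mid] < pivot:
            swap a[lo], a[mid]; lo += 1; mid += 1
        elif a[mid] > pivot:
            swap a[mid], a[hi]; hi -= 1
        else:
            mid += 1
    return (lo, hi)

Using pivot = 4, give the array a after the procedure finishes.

[-6, 3, -4, -3, -1, -10, -7, 1, -9, -2, 4]

lo=0 mid=0 hi=10
-6<4: swap(0,0), lo=1 mid=1 ⇒ [-6, 3, -4, -3, -1, -10, 4, -7, 1, -9, -2]
3<4: swap(1,1), lo=2 mid=2 ⇒ [-6, 3, -4, -3, -1, -10, 4, -7, 1, -9, -2]
-4<4: swap(2,2), lo=3 mid=3 ⇒ [-6, 3, -4, -3, -1, -10, 4, -7, 1, -9, -2]
-3<4: swap(3,3), lo=4 mid=4 ⇒ [-6, 3, -4, -3, -1, -10, 4, -7, 1, -9, -2]
-1<4: swap(4,4), lo=5 mid=5 ⇒ [-6, 3, -4, -3, -1, -10, 4, -7, 1, -9, -2]
-10<4: swap(5,5), lo=6 mid=6 ⇒ [-6, 3, -4, -3, -1, -10, 4, -7, 1, -9, -2]
4=4: mid=7
-7<4: swap(6,7), lo=7 mid=8 ⇒ [-6, 3, -4, -3, -1, -10, -7, 4, 1, -9, -2]
1<4: swap(7,8), lo=8 mid=9 ⇒ [-6, 3, -4, -3, -1, -10, -7, 1, 4, -9, -2]
-9<4: swap(8,9), lo=9 mid=10 ⇒ [-6, 3, -4, -3, -1, -10, -7, 1, -9, 4, -2]
-2<4: swap(9,10), lo=10 mid=11 ⇒ [-6, 3, -4, -3, -1, -10, -7, 1, -9, -2, 4]
done. lo=10 hi=10; a=[-6, 3, -4, -3, -1, -10, -7, 1, -9, -2, 4]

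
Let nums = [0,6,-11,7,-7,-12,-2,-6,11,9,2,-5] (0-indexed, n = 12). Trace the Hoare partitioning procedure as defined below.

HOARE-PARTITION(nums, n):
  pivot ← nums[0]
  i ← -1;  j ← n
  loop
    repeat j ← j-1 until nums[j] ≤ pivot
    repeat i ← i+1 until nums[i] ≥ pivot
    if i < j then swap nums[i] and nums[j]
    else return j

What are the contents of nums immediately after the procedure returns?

pivot=0
j stops at 11 (-5), i stops at 0 (0); swap ⇒ [-5,6,-11,7,-7,-12,-2,-6,11,9,2,0]
j stops at 7 (-6), i stops at 1 (6); swap ⇒ [-5,-6,-11,7,-7,-12,-2,6,11,9,2,0]
j stops at 6 (-2), i stops at 3 (7); swap ⇒ [-5,-6,-11,-2,-7,-12,7,6,11,9,2,0]
j stops at 5, i stops at 6; i≥j ⇒ return 5. nums=[-5,-6,-11,-2,-7,-12,7,6,11,9,2,0]

[-5,-6,-11,-2,-7,-12,7,6,11,9,2,0]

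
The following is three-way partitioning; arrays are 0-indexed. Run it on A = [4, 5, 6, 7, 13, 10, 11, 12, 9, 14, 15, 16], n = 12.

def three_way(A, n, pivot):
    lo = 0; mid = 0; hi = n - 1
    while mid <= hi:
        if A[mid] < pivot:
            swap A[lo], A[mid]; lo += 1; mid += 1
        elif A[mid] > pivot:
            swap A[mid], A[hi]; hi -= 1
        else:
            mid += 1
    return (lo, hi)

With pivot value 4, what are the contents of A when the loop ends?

pivot = 4; lo=0, mid=0, hi=11
A[mid]=4=4: mid=1
A[mid]=5>4: swap A[1],A[11]; hi=10 → [4, 16, 6, 7, 13, 10, 11, 12, 9, 14, 15, 5]
A[mid]=16>4: swap A[1],A[10]; hi=9 → [4, 15, 6, 7, 13, 10, 11, 12, 9, 14, 16, 5]
A[mid]=15>4: swap A[1],A[9]; hi=8 → [4, 14, 6, 7, 13, 10, 11, 12, 9, 15, 16, 5]
A[mid]=14>4: swap A[1],A[8]; hi=7 → [4, 9, 6, 7, 13, 10, 11, 12, 14, 15, 16, 5]
A[mid]=9>4: swap A[1],A[7]; hi=6 → [4, 12, 6, 7, 13, 10, 11, 9, 14, 15, 16, 5]
A[mid]=12>4: swap A[1],A[6]; hi=5 → [4, 11, 6, 7, 13, 10, 12, 9, 14, 15, 16, 5]
A[mid]=11>4: swap A[1],A[5]; hi=4 → [4, 10, 6, 7, 13, 11, 12, 9, 14, 15, 16, 5]
A[mid]=10>4: swap A[1],A[4]; hi=3 → [4, 13, 6, 7, 10, 11, 12, 9, 14, 15, 16, 5]
A[mid]=13>4: swap A[1],A[3]; hi=2 → [4, 7, 6, 13, 10, 11, 12, 9, 14, 15, 16, 5]
A[mid]=7>4: swap A[1],A[2]; hi=1 → [4, 6, 7, 13, 10, 11, 12, 9, 14, 15, 16, 5]
A[mid]=6>4: swap A[1],A[1]; hi=0 → [4, 6, 7, 13, 10, 11, 12, 9, 14, 15, 16, 5]
end: lo=0, hi=0; A = [4, 6, 7, 13, 10, 11, 12, 9, 14, 15, 16, 5]

[4, 6, 7, 13, 10, 11, 12, 9, 14, 15, 16, 5]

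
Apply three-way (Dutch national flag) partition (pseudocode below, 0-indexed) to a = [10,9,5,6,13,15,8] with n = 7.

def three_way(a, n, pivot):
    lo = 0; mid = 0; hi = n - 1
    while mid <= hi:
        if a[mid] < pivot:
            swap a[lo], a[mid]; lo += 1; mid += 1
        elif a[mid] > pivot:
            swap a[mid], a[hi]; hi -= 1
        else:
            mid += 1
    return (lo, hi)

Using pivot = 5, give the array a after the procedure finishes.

lo=0 mid=0 hi=6
10>5: swap(0,6), hi=5 ⇒ [8,9,5,6,13,15,10]
8>5: swap(0,5), hi=4 ⇒ [15,9,5,6,13,8,10]
15>5: swap(0,4), hi=3 ⇒ [13,9,5,6,15,8,10]
13>5: swap(0,3), hi=2 ⇒ [6,9,5,13,15,8,10]
6>5: swap(0,2), hi=1 ⇒ [5,9,6,13,15,8,10]
5=5: mid=1
9>5: swap(1,1), hi=0 ⇒ [5,9,6,13,15,8,10]
done. lo=0 hi=0; a=[5,9,6,13,15,8,10]

[5,9,6,13,15,8,10]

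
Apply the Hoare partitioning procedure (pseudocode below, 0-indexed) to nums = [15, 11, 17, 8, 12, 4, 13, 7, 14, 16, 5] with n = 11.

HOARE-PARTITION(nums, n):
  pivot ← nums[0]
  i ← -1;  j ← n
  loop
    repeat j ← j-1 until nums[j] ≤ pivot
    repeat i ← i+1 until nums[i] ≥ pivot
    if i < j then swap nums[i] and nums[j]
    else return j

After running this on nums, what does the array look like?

[5, 11, 14, 8, 12, 4, 13, 7, 17, 16, 15]

pivot=15
j stops at 10 (5), i stops at 0 (15); swap ⇒ [5, 11, 17, 8, 12, 4, 13, 7, 14, 16, 15]
j stops at 8 (14), i stops at 2 (17); swap ⇒ [5, 11, 14, 8, 12, 4, 13, 7, 17, 16, 15]
j stops at 7, i stops at 8; i≥j ⇒ return 7. nums=[5, 11, 14, 8, 12, 4, 13, 7, 17, 16, 15]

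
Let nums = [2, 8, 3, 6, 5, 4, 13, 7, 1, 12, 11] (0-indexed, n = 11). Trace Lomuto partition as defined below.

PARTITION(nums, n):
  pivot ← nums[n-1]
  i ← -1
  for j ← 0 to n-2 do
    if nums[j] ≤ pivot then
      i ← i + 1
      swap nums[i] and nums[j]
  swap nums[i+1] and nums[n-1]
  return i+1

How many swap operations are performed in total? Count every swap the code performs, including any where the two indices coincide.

9

pivot=11, i=-1
j=0: 2≤11, i=0, swap(0,0) ⇒ [2, 8, 3, 6, 5, 4, 13, 7, 1, 12, 11]
j=1: 8≤11, i=1, swap(1,1) ⇒ [2, 8, 3, 6, 5, 4, 13, 7, 1, 12, 11]
j=2: 3≤11, i=2, swap(2,2) ⇒ [2, 8, 3, 6, 5, 4, 13, 7, 1, 12, 11]
j=3: 6≤11, i=3, swap(3,3) ⇒ [2, 8, 3, 6, 5, 4, 13, 7, 1, 12, 11]
j=4: 5≤11, i=4, swap(4,4) ⇒ [2, 8, 3, 6, 5, 4, 13, 7, 1, 12, 11]
j=5: 4≤11, i=5, swap(5,5) ⇒ [2, 8, 3, 6, 5, 4, 13, 7, 1, 12, 11]
j=6: 13>11, skip
j=7: 7≤11, i=6, swap(6,7) ⇒ [2, 8, 3, 6, 5, 4, 7, 13, 1, 12, 11]
j=8: 1≤11, i=7, swap(7,8) ⇒ [2, 8, 3, 6, 5, 4, 7, 1, 13, 12, 11]
j=9: 12>11, skip
swap(8,10) ⇒ [2, 8, 3, 6, 5, 4, 7, 1, 11, 12, 13]; return 8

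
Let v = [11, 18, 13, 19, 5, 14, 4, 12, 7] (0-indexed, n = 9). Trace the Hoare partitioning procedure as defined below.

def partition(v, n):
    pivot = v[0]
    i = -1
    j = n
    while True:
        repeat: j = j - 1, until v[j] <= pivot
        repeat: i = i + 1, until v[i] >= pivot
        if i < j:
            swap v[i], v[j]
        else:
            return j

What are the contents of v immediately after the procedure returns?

[7, 4, 5, 19, 13, 14, 18, 12, 11]

pivot=11
j stops at 8 (7), i stops at 0 (11); swap ⇒ [7, 18, 13, 19, 5, 14, 4, 12, 11]
j stops at 6 (4), i stops at 1 (18); swap ⇒ [7, 4, 13, 19, 5, 14, 18, 12, 11]
j stops at 4 (5), i stops at 2 (13); swap ⇒ [7, 4, 5, 19, 13, 14, 18, 12, 11]
j stops at 2, i stops at 3; i≥j ⇒ return 2. v=[7, 4, 5, 19, 13, 14, 18, 12, 11]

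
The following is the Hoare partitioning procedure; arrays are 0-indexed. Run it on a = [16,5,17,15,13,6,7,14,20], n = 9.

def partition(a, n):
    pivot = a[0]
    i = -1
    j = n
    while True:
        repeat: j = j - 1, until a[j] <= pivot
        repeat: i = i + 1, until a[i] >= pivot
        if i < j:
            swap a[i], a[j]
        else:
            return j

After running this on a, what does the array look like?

[14,5,7,15,13,6,17,16,20]

pivot = a[0] = 16; i = -1, j = 9
j→7 (a[7]=14≤16), i→0 (a[0]=16≥16); i<j, swap → [14,5,17,15,13,6,7,16,20]
j→6 (a[6]=7≤16), i→2 (a[2]=17≥16); i<j, swap → [14,5,7,15,13,6,17,16,20]
j→5, i→6; i≥j, return j=5. a = [14,5,7,15,13,6,17,16,20]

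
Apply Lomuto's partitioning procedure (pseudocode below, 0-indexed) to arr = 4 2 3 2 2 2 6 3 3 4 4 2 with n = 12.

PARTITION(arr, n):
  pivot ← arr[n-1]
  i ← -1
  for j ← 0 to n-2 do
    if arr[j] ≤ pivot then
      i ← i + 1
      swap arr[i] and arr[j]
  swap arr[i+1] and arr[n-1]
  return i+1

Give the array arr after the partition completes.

2 2 2 2 2 4 6 3 3 4 4 3

pivot=2, i=-1
j=0: 4>2, skip
j=1: 2≤2, i=0, swap(0,1) ⇒ 2 4 3 2 2 2 6 3 3 4 4 2
j=2: 3>2, skip
j=3: 2≤2, i=1, swap(1,3) ⇒ 2 2 3 4 2 2 6 3 3 4 4 2
j=4: 2≤2, i=2, swap(2,4) ⇒ 2 2 2 4 3 2 6 3 3 4 4 2
j=5: 2≤2, i=3, swap(3,5) ⇒ 2 2 2 2 3 4 6 3 3 4 4 2
j=6: 6>2, skip
j=7: 3>2, skip
j=8: 3>2, skip
j=9: 4>2, skip
j=10: 4>2, skip
swap(4,11) ⇒ 2 2 2 2 2 4 6 3 3 4 4 3; return 4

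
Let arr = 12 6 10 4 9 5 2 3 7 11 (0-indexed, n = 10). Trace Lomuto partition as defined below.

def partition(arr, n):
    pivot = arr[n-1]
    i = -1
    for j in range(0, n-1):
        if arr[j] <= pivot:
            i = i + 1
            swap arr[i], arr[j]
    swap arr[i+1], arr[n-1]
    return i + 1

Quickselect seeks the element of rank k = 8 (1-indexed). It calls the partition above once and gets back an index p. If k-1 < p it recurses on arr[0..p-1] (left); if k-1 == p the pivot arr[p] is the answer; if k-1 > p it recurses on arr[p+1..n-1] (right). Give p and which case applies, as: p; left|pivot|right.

8; left

pivot = arr[9] = 11; i = -1
j=0: arr[0]=12 > 11 → no swap
j=1: arr[1]=6 ≤ 11 → i=0, swap arr[0],arr[1] → 6 12 10 4 9 5 2 3 7 11
j=2: arr[2]=10 ≤ 11 → i=1, swap arr[1],arr[2] → 6 10 12 4 9 5 2 3 7 11
j=3: arr[3]=4 ≤ 11 → i=2, swap arr[2],arr[3] → 6 10 4 12 9 5 2 3 7 11
j=4: arr[4]=9 ≤ 11 → i=3, swap arr[3],arr[4] → 6 10 4 9 12 5 2 3 7 11
j=5: arr[5]=5 ≤ 11 → i=4, swap arr[4],arr[5] → 6 10 4 9 5 12 2 3 7 11
j=6: arr[6]=2 ≤ 11 → i=5, swap arr[5],arr[6] → 6 10 4 9 5 2 12 3 7 11
j=7: arr[7]=3 ≤ 11 → i=6, swap arr[6],arr[7] → 6 10 4 9 5 2 3 12 7 11
j=8: arr[8]=7 ≤ 11 → i=7, swap arr[7],arr[8] → 6 10 4 9 5 2 3 7 12 11
final swap arr[8],arr[9] → 6 10 4 9 5 2 3 7 11 12; return 8
p = 8; k-1 = 7 < 8 ⇒ left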